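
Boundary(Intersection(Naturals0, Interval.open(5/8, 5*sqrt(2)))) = Range(1, 8, 1)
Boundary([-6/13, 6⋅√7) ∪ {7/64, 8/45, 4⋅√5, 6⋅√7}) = {-6/13, 6⋅√7}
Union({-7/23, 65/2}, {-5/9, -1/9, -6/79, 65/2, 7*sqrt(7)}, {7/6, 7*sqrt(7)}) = {-5/9, -7/23, -1/9, -6/79, 7/6, 65/2, 7*sqrt(7)}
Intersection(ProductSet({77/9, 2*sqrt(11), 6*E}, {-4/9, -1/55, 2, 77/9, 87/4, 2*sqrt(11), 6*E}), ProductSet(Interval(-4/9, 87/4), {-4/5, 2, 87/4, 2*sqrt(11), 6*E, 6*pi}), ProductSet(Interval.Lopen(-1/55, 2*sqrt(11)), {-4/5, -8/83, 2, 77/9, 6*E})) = ProductSet({2*sqrt(11)}, {2, 6*E})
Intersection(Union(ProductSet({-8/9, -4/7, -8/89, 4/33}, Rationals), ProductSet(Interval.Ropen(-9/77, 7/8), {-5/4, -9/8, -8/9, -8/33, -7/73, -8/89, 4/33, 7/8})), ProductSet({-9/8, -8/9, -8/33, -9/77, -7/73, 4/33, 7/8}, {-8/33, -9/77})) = Union(ProductSet({-8/9, 4/33}, {-8/33, -9/77}), ProductSet({-9/77, -7/73, 4/33}, {-8/33}))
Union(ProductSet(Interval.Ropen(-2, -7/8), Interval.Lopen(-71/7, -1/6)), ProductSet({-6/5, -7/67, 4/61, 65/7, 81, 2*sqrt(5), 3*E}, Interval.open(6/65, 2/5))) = Union(ProductSet({-6/5, -7/67, 4/61, 65/7, 81, 2*sqrt(5), 3*E}, Interval.open(6/65, 2/5)), ProductSet(Interval.Ropen(-2, -7/8), Interval.Lopen(-71/7, -1/6)))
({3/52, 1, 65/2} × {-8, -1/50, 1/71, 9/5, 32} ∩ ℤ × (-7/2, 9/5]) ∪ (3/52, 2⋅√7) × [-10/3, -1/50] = ({1} × {-1/50, 1/71, 9/5}) ∪ ((3/52, 2⋅√7) × [-10/3, -1/50])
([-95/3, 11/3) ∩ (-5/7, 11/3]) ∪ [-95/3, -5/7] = [-95/3, 11/3)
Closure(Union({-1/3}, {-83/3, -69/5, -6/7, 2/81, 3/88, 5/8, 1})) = {-83/3, -69/5, -6/7, -1/3, 2/81, 3/88, 5/8, 1}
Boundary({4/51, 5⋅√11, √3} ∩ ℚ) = {4/51}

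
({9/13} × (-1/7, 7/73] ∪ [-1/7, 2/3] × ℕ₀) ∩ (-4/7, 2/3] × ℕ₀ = [-1/7, 2/3] × ℕ₀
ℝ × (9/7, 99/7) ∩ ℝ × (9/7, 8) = ℝ × (9/7, 8)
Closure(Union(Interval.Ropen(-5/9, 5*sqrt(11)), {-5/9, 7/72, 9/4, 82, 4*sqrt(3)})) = Union({82}, Interval(-5/9, 5*sqrt(11)))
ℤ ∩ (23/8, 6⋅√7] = {3, 4, …, 15}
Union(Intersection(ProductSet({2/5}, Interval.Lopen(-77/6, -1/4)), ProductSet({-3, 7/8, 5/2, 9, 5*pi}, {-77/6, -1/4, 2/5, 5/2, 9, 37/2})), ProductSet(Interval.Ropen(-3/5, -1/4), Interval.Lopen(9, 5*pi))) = ProductSet(Interval.Ropen(-3/5, -1/4), Interval.Lopen(9, 5*pi))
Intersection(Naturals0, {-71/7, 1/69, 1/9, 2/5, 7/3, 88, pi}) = {88}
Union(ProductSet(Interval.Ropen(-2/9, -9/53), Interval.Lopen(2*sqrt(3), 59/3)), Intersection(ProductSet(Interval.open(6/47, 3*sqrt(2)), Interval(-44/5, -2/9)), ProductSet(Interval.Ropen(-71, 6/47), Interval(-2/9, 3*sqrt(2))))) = ProductSet(Interval.Ropen(-2/9, -9/53), Interval.Lopen(2*sqrt(3), 59/3))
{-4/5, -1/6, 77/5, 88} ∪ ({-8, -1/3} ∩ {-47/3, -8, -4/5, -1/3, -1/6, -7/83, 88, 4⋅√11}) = {-8, -4/5, -1/3, -1/6, 77/5, 88}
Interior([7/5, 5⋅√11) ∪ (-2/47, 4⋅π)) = (-2/47, 5⋅√11)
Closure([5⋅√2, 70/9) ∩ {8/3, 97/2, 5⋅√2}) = {5⋅√2}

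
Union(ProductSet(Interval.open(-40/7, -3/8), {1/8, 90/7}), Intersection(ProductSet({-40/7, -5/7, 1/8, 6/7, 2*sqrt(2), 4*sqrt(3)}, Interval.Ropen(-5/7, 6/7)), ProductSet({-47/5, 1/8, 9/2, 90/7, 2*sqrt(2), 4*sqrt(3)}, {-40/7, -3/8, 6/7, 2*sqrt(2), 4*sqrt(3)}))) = Union(ProductSet({1/8, 2*sqrt(2), 4*sqrt(3)}, {-3/8}), ProductSet(Interval.open(-40/7, -3/8), {1/8, 90/7}))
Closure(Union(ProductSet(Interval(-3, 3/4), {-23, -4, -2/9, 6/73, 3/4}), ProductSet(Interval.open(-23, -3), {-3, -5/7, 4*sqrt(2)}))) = Union(ProductSet(Interval(-23, -3), {-3, -5/7, 4*sqrt(2)}), ProductSet(Interval(-3, 3/4), {-23, -4, -2/9, 6/73, 3/4}))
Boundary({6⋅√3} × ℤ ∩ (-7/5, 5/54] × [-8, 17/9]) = ∅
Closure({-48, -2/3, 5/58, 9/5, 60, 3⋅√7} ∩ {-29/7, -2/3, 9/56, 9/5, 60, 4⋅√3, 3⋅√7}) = {-2/3, 9/5, 60, 3⋅√7}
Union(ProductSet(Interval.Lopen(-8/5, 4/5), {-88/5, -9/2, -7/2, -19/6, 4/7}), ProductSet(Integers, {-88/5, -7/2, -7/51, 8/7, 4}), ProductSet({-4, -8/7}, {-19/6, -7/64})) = Union(ProductSet({-4, -8/7}, {-19/6, -7/64}), ProductSet(Integers, {-88/5, -7/2, -7/51, 8/7, 4}), ProductSet(Interval.Lopen(-8/5, 4/5), {-88/5, -9/2, -7/2, -19/6, 4/7}))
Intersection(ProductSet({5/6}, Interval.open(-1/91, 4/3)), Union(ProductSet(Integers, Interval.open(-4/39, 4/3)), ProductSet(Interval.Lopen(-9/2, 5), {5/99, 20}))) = ProductSet({5/6}, {5/99})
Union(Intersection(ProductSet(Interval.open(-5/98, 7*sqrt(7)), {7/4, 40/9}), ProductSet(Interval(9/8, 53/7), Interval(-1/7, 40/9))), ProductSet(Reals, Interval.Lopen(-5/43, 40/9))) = ProductSet(Reals, Interval.Lopen(-5/43, 40/9))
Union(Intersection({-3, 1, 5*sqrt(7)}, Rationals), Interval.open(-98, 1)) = Interval.Lopen(-98, 1)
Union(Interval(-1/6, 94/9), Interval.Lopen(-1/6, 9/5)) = Interval(-1/6, 94/9)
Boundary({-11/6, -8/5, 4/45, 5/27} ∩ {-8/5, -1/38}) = {-8/5}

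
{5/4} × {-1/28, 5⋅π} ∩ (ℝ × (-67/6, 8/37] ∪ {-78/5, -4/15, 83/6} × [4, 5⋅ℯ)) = {5/4} × {-1/28}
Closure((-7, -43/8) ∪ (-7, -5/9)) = [-7, -5/9]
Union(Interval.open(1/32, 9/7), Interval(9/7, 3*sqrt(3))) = Interval.Lopen(1/32, 3*sqrt(3))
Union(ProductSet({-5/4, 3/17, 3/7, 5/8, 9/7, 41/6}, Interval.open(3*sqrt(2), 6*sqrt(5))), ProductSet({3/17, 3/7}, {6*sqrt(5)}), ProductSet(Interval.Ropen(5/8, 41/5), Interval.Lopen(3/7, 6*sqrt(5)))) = Union(ProductSet({3/17, 3/7}, {6*sqrt(5)}), ProductSet({-5/4, 3/17, 3/7, 5/8, 9/7, 41/6}, Interval.open(3*sqrt(2), 6*sqrt(5))), ProductSet(Interval.Ropen(5/8, 41/5), Interval.Lopen(3/7, 6*sqrt(5))))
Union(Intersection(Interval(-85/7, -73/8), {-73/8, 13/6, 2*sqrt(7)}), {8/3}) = {-73/8, 8/3}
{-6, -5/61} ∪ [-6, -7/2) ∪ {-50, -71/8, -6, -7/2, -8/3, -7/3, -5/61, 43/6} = {-50, -71/8, -8/3, -7/3, -5/61, 43/6} ∪ [-6, -7/2]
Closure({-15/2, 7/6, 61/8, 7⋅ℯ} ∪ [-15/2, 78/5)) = [-15/2, 78/5] ∪ {7⋅ℯ}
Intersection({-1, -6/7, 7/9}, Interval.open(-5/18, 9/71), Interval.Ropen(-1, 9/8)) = EmptySet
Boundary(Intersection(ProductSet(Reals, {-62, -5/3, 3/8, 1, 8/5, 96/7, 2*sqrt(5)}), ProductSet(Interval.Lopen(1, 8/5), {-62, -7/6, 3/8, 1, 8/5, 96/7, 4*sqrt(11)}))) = ProductSet(Interval(1, 8/5), {-62, 3/8, 1, 8/5, 96/7})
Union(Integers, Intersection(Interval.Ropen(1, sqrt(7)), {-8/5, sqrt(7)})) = Integers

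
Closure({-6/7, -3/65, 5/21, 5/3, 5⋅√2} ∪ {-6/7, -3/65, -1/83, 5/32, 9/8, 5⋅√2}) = {-6/7, -3/65, -1/83, 5/32, 5/21, 9/8, 5/3, 5⋅√2}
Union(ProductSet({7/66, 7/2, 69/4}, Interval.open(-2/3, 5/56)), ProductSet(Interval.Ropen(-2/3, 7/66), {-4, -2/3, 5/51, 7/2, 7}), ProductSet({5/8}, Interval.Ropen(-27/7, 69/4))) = Union(ProductSet({5/8}, Interval.Ropen(-27/7, 69/4)), ProductSet({7/66, 7/2, 69/4}, Interval.open(-2/3, 5/56)), ProductSet(Interval.Ropen(-2/3, 7/66), {-4, -2/3, 5/51, 7/2, 7}))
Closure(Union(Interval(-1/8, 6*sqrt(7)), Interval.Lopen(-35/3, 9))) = Interval(-35/3, 6*sqrt(7))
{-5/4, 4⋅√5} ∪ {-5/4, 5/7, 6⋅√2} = {-5/4, 5/7, 6⋅√2, 4⋅√5}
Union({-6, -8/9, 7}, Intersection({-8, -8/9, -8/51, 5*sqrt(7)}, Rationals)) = {-8, -6, -8/9, -8/51, 7}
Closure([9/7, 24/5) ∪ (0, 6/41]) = [0, 6/41] ∪ [9/7, 24/5]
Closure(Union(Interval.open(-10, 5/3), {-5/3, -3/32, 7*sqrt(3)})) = Union({7*sqrt(3)}, Interval(-10, 5/3))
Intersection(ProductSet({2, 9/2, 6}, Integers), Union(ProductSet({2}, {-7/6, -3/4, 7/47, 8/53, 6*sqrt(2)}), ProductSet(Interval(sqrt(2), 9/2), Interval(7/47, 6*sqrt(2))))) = ProductSet({2, 9/2}, Range(1, 9, 1))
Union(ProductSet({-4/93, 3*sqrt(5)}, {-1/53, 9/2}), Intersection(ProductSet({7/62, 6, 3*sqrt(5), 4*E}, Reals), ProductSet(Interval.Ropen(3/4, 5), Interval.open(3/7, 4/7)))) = ProductSet({-4/93, 3*sqrt(5)}, {-1/53, 9/2})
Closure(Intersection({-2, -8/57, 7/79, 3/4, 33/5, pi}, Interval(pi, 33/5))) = {33/5, pi}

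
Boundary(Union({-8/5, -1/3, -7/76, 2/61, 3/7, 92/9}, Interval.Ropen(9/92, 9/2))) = {-8/5, -1/3, -7/76, 2/61, 9/92, 9/2, 92/9}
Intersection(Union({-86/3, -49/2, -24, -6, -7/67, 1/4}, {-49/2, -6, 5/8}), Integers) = {-24, -6}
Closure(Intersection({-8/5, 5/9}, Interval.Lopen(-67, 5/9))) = {-8/5, 5/9}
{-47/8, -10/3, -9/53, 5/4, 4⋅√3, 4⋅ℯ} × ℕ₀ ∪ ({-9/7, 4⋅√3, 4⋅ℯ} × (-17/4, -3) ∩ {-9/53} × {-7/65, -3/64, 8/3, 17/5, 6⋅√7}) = {-47/8, -10/3, -9/53, 5/4, 4⋅√3, 4⋅ℯ} × ℕ₀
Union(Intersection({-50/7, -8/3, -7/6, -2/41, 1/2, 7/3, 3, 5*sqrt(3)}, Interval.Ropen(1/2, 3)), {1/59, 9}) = {1/59, 1/2, 7/3, 9}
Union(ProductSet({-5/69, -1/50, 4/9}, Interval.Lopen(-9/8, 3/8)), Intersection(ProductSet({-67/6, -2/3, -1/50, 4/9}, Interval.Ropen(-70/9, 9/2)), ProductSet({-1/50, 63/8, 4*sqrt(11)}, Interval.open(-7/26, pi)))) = Union(ProductSet({-1/50}, Interval.open(-7/26, pi)), ProductSet({-5/69, -1/50, 4/9}, Interval.Lopen(-9/8, 3/8)))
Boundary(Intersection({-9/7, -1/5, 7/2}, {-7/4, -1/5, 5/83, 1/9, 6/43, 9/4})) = {-1/5}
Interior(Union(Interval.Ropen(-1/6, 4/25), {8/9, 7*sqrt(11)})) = Interval.open(-1/6, 4/25)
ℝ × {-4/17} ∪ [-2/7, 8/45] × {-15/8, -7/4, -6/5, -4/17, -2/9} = (ℝ × {-4/17}) ∪ ([-2/7, 8/45] × {-15/8, -7/4, -6/5, -4/17, -2/9})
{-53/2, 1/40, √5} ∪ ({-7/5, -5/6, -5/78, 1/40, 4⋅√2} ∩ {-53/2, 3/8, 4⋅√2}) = {-53/2, 1/40, 4⋅√2, √5}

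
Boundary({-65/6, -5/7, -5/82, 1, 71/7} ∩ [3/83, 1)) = ∅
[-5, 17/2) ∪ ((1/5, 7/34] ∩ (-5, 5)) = [-5, 17/2)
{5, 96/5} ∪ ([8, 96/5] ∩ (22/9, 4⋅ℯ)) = {5, 96/5} ∪ [8, 4⋅ℯ)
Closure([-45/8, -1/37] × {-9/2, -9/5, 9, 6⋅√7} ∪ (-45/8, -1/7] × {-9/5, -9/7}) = ([-45/8, -1/7] × {-9/5, -9/7}) ∪ ([-45/8, -1/37] × {-9/2, -9/5, 9, 6⋅√7})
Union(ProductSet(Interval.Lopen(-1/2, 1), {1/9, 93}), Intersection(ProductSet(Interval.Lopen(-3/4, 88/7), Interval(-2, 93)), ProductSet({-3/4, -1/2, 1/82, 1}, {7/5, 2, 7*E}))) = Union(ProductSet({-1/2, 1/82, 1}, {7/5, 2, 7*E}), ProductSet(Interval.Lopen(-1/2, 1), {1/9, 93}))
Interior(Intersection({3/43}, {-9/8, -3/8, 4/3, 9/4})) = EmptySet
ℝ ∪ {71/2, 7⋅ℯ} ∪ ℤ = ℝ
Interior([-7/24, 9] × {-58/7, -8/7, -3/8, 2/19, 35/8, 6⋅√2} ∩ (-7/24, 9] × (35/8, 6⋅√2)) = ∅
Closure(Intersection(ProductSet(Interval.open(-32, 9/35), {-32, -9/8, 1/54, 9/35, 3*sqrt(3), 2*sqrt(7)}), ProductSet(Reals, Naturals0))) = EmptySet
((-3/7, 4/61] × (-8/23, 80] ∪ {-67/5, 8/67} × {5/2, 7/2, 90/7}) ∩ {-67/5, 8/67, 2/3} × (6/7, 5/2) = ∅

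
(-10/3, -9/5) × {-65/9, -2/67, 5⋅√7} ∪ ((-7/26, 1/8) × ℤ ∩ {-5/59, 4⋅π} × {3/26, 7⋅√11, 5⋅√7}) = (-10/3, -9/5) × {-65/9, -2/67, 5⋅√7}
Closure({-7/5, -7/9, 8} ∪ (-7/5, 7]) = [-7/5, 7] ∪ {8}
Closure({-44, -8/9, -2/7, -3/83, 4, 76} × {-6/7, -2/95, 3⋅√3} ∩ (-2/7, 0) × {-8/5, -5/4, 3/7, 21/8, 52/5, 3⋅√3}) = {-3/83} × {3⋅√3}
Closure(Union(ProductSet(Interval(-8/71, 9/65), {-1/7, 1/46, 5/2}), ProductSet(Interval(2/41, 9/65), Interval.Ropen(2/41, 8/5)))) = Union(ProductSet(Interval(-8/71, 9/65), {-1/7, 1/46, 5/2}), ProductSet(Interval(2/41, 9/65), Interval(2/41, 8/5)))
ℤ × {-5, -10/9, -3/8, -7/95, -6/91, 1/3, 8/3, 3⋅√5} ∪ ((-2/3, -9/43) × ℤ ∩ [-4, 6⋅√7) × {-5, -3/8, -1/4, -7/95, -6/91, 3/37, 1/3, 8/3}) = ((-2/3, -9/43) × {-5}) ∪ (ℤ × {-5, -10/9, -3/8, -7/95, -6/91, 1/3, 8/3, 3⋅√5})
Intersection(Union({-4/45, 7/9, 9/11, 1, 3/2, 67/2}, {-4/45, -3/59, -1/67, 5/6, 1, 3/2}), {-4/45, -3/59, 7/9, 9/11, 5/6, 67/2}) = {-4/45, -3/59, 7/9, 9/11, 5/6, 67/2}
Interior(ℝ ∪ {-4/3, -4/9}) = ℝ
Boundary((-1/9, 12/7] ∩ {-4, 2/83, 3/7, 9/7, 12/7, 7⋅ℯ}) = {2/83, 3/7, 9/7, 12/7}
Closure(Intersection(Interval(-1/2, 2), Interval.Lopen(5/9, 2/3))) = Interval(5/9, 2/3)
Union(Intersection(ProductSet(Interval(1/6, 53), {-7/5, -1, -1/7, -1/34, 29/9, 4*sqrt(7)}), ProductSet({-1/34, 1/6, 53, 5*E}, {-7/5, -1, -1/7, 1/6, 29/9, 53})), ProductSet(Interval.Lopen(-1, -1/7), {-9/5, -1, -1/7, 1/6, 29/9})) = Union(ProductSet({1/6, 53, 5*E}, {-7/5, -1, -1/7, 29/9}), ProductSet(Interval.Lopen(-1, -1/7), {-9/5, -1, -1/7, 1/6, 29/9}))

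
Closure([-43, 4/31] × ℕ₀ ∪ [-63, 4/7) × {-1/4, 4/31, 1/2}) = ([-43, 4/31] × ℕ₀) ∪ ([-63, 4/7] × {-1/4, 4/31, 1/2})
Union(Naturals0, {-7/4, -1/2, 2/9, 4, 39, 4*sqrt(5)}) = Union({-7/4, -1/2, 2/9, 4*sqrt(5)}, Naturals0)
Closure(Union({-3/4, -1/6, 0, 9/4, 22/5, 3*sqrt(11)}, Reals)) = Reals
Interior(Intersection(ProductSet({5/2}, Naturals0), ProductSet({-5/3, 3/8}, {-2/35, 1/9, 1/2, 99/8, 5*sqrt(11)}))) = EmptySet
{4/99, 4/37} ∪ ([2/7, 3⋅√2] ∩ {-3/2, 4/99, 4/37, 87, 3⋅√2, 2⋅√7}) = {4/99, 4/37, 3⋅√2}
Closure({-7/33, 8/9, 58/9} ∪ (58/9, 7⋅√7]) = {-7/33, 8/9} ∪ [58/9, 7⋅√7]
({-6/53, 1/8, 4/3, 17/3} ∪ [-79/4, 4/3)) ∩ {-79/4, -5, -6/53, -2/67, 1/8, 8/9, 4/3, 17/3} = {-79/4, -5, -6/53, -2/67, 1/8, 8/9, 4/3, 17/3}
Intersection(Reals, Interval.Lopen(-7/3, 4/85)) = Interval.Lopen(-7/3, 4/85)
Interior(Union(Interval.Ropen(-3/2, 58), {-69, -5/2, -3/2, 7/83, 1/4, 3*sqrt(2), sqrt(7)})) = Interval.open(-3/2, 58)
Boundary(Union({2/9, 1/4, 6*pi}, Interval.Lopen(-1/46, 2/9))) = {-1/46, 2/9, 1/4, 6*pi}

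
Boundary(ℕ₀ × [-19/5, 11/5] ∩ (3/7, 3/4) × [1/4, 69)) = ∅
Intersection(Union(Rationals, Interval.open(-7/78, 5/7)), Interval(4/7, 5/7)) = Union(Intersection(Interval(4/7, 5/7), Rationals), Interval(4/7, 5/7))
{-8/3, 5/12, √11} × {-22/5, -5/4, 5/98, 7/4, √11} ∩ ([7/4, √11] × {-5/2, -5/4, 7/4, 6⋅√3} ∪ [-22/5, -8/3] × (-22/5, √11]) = ({√11} × {-5/4, 7/4}) ∪ ({-8/3} × {-5/4, 5/98, 7/4, √11})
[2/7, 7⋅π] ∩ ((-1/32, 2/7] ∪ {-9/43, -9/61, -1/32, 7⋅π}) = {2/7, 7⋅π}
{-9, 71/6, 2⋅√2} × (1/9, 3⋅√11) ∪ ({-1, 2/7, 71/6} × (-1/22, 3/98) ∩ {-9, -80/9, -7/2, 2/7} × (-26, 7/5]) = ({2/7} × (-1/22, 3/98)) ∪ ({-9, 71/6, 2⋅√2} × (1/9, 3⋅√11))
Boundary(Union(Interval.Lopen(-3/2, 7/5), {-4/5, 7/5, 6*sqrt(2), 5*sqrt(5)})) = {-3/2, 7/5, 6*sqrt(2), 5*sqrt(5)}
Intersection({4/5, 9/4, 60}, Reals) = {4/5, 9/4, 60}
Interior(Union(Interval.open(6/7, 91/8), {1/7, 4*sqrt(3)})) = Interval.open(6/7, 91/8)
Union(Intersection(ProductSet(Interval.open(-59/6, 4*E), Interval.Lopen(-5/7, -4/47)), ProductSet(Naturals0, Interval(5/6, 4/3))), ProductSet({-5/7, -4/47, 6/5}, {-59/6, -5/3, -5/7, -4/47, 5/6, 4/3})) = ProductSet({-5/7, -4/47, 6/5}, {-59/6, -5/3, -5/7, -4/47, 5/6, 4/3})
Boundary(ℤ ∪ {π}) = ℤ ∪ {π}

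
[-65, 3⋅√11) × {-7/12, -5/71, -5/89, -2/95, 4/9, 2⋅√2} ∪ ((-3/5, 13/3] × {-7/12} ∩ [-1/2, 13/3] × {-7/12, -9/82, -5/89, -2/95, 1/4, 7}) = [-65, 3⋅√11) × {-7/12, -5/71, -5/89, -2/95, 4/9, 2⋅√2}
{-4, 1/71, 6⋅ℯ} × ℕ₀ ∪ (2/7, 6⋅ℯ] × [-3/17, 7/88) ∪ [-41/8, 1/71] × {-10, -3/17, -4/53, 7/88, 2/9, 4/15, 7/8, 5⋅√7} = ({-4, 1/71, 6⋅ℯ} × ℕ₀) ∪ ((2/7, 6⋅ℯ] × [-3/17, 7/88)) ∪ ([-41/8, 1/71] × {-10, -3/17, -4/53, 7/88, 2/9, 4/15, 7/8, 5⋅√7})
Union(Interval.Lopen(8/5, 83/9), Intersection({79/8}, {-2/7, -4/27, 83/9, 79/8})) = Union({79/8}, Interval.Lopen(8/5, 83/9))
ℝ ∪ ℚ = ℝ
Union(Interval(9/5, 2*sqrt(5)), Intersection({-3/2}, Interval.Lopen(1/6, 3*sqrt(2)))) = Interval(9/5, 2*sqrt(5))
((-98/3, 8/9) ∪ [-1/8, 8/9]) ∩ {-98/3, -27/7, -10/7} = {-27/7, -10/7}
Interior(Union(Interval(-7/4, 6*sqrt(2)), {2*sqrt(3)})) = Interval.open(-7/4, 6*sqrt(2))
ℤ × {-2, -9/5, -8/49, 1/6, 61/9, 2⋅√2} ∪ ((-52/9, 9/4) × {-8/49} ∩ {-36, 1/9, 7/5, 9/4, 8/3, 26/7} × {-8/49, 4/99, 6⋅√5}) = ({1/9, 7/5} × {-8/49}) ∪ (ℤ × {-2, -9/5, -8/49, 1/6, 61/9, 2⋅√2})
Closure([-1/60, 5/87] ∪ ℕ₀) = [-1/60, 5/87] ∪ ℕ₀ ∪ (ℕ₀ \ (-1/60, 5/87))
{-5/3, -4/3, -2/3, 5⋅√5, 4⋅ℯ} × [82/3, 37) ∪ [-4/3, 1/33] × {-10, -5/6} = ([-4/3, 1/33] × {-10, -5/6}) ∪ ({-5/3, -4/3, -2/3, 5⋅√5, 4⋅ℯ} × [82/3, 37))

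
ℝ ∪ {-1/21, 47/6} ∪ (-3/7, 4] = (-∞, ∞)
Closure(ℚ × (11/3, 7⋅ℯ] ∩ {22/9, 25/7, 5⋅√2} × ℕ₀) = {22/9, 25/7} × {4, 5, …, 19}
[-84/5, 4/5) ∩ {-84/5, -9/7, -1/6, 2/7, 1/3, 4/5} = {-84/5, -9/7, -1/6, 2/7, 1/3}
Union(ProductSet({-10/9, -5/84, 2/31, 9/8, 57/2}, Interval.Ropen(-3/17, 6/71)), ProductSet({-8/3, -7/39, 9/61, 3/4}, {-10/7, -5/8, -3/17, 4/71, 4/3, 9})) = Union(ProductSet({-8/3, -7/39, 9/61, 3/4}, {-10/7, -5/8, -3/17, 4/71, 4/3, 9}), ProductSet({-10/9, -5/84, 2/31, 9/8, 57/2}, Interval.Ropen(-3/17, 6/71)))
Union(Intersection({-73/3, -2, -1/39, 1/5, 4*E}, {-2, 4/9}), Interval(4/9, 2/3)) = Union({-2}, Interval(4/9, 2/3))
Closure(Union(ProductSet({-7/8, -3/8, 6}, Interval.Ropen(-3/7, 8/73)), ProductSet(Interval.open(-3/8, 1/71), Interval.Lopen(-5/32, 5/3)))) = Union(ProductSet({-3/8, 1/71}, Interval(-5/32, 5/3)), ProductSet({-7/8, -3/8, 6}, Interval(-3/7, 8/73)), ProductSet(Interval(-3/8, 1/71), {-5/32, 5/3}), ProductSet(Interval.open(-3/8, 1/71), Interval.Lopen(-5/32, 5/3)))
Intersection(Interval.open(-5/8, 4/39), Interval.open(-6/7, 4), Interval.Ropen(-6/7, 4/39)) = Interval.open(-5/8, 4/39)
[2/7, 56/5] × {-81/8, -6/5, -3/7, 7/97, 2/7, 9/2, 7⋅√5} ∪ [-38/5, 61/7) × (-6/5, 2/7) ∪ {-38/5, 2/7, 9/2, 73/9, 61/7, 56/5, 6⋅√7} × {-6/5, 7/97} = ([-38/5, 61/7) × (-6/5, 2/7)) ∪ ({-38/5, 2/7, 9/2, 73/9, 61/7, 56/5, 6⋅√7} × {-6/5, 7/97}) ∪ ([2/7, 56/5] × {-81/8, -6/5, -3/7, 7/97, 2/7, 9/2, 7⋅√5})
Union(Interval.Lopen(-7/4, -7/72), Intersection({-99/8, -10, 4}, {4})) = Union({4}, Interval.Lopen(-7/4, -7/72))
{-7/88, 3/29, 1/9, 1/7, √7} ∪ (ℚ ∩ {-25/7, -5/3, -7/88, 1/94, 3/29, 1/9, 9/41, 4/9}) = {-25/7, -5/3, -7/88, 1/94, 3/29, 1/9, 1/7, 9/41, 4/9, √7}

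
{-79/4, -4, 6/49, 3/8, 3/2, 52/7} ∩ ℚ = {-79/4, -4, 6/49, 3/8, 3/2, 52/7}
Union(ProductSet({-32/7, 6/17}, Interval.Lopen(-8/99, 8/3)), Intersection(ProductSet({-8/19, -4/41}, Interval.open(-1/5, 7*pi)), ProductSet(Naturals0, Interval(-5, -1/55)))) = ProductSet({-32/7, 6/17}, Interval.Lopen(-8/99, 8/3))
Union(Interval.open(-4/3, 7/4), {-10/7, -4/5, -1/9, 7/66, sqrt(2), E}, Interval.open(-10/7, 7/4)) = Union({E}, Interval.Ropen(-10/7, 7/4))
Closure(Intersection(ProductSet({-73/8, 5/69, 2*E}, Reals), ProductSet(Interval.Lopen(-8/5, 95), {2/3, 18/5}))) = ProductSet({5/69, 2*E}, {2/3, 18/5})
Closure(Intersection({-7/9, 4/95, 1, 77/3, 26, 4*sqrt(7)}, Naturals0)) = {1, 26}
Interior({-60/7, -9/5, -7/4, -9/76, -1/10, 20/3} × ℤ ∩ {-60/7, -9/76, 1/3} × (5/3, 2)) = ∅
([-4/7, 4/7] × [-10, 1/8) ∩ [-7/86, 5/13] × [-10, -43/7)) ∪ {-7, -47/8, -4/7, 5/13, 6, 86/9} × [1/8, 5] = ([-7/86, 5/13] × [-10, -43/7)) ∪ ({-7, -47/8, -4/7, 5/13, 6, 86/9} × [1/8, 5])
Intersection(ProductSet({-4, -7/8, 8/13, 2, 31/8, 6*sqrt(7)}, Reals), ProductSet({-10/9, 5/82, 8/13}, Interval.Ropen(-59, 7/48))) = ProductSet({8/13}, Interval.Ropen(-59, 7/48))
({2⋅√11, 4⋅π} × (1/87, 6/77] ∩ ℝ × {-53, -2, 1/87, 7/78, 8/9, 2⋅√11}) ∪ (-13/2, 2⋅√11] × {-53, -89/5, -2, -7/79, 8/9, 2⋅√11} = (-13/2, 2⋅√11] × {-53, -89/5, -2, -7/79, 8/9, 2⋅√11}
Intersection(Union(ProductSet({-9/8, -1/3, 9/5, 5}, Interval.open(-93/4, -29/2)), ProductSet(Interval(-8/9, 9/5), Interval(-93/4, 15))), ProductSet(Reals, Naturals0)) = ProductSet(Interval(-8/9, 9/5), Range(0, 16, 1))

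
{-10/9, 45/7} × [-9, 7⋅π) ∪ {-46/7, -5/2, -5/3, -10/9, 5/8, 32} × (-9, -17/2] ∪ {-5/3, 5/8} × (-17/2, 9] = ({-5/3, 5/8} × (-17/2, 9]) ∪ ({-10/9, 45/7} × [-9, 7⋅π)) ∪ ({-46/7, -5/2, -5/3, -10/9, 5/8, 32} × (-9, -17/2])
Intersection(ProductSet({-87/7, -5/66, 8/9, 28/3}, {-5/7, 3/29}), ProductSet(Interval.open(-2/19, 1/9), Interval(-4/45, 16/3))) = ProductSet({-5/66}, {3/29})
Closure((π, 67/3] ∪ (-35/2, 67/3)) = [-35/2, 67/3]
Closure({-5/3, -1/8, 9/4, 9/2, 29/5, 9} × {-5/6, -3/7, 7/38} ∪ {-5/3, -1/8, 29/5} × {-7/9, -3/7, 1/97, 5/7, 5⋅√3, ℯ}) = ({-5/3, -1/8, 9/4, 9/2, 29/5, 9} × {-5/6, -3/7, 7/38}) ∪ ({-5/3, -1/8, 29/5} × {-7/9, -3/7, 1/97, 5/7, 5⋅√3, ℯ})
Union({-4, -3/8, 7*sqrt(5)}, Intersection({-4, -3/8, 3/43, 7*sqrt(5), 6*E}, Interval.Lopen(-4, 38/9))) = {-4, -3/8, 3/43, 7*sqrt(5)}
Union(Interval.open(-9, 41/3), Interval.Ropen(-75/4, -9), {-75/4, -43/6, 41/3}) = Union(Interval.Ropen(-75/4, -9), Interval.Lopen(-9, 41/3))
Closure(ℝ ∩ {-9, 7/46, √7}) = {-9, 7/46, √7}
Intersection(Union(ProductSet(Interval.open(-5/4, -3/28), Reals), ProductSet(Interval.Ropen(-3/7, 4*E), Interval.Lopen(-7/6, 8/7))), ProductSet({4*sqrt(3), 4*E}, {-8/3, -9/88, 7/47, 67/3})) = ProductSet({4*sqrt(3)}, {-9/88, 7/47})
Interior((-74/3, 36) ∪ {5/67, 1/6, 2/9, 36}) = (-74/3, 36)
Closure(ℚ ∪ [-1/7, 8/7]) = ℚ ∪ (-∞, ∞)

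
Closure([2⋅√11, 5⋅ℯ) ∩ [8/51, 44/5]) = [2⋅√11, 44/5]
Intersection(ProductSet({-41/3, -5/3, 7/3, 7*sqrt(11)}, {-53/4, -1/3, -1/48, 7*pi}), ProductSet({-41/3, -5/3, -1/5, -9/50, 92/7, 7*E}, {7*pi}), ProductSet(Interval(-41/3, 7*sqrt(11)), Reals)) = ProductSet({-41/3, -5/3}, {7*pi})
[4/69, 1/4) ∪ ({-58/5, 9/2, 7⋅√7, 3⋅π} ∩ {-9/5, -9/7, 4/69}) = [4/69, 1/4)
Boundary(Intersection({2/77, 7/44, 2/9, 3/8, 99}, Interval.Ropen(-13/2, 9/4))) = {2/77, 7/44, 2/9, 3/8}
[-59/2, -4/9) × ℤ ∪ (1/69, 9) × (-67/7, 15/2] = ([-59/2, -4/9) × ℤ) ∪ ((1/69, 9) × (-67/7, 15/2])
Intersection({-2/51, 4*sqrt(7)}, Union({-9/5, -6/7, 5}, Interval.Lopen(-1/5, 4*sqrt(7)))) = {-2/51, 4*sqrt(7)}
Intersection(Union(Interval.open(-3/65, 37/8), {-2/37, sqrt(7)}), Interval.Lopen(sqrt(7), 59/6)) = Interval.open(sqrt(7), 37/8)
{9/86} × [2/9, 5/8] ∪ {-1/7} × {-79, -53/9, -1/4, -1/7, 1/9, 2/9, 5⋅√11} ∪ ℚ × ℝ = ℚ × ℝ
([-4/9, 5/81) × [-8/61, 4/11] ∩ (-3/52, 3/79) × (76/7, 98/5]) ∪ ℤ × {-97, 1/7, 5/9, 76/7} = ℤ × {-97, 1/7, 5/9, 76/7}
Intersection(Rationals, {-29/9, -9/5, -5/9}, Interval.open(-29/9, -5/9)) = {-9/5}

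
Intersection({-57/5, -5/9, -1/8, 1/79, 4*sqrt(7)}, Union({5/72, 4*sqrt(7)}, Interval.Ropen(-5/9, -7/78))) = {-5/9, -1/8, 4*sqrt(7)}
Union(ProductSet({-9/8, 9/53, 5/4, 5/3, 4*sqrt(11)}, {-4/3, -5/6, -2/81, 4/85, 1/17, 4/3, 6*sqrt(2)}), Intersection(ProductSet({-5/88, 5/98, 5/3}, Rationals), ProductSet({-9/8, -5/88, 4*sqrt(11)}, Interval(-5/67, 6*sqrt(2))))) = Union(ProductSet({-5/88}, Intersection(Interval(-5/67, 6*sqrt(2)), Rationals)), ProductSet({-9/8, 9/53, 5/4, 5/3, 4*sqrt(11)}, {-4/3, -5/6, -2/81, 4/85, 1/17, 4/3, 6*sqrt(2)}))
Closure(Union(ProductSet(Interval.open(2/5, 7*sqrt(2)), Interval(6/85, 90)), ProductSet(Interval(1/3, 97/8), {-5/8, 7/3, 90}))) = Union(ProductSet(Interval(1/3, 97/8), {-5/8, 7/3, 90}), ProductSet(Interval(2/5, 7*sqrt(2)), Interval(6/85, 90)))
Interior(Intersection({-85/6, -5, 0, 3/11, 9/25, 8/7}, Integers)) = EmptySet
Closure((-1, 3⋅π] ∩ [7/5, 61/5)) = [7/5, 3⋅π]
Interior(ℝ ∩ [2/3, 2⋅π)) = (2/3, 2⋅π)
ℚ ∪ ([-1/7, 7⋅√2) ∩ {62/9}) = ℚ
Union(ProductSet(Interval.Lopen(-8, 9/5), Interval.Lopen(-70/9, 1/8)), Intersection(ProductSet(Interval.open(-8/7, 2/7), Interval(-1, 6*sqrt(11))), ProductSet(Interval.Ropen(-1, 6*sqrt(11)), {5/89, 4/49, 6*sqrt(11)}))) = Union(ProductSet(Interval.Lopen(-8, 9/5), Interval.Lopen(-70/9, 1/8)), ProductSet(Interval.Ropen(-1, 2/7), {5/89, 4/49, 6*sqrt(11)}))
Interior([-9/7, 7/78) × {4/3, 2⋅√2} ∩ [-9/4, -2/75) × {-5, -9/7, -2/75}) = ∅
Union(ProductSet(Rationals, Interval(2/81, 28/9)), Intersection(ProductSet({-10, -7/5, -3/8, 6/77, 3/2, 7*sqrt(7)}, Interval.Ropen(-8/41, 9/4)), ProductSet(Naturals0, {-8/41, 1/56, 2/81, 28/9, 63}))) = ProductSet(Rationals, Interval(2/81, 28/9))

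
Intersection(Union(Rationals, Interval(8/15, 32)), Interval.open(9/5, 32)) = Union(Intersection(Interval.open(9/5, 32), Rationals), Interval.open(9/5, 32))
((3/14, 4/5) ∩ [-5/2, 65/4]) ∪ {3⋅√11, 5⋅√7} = (3/14, 4/5) ∪ {3⋅√11, 5⋅√7}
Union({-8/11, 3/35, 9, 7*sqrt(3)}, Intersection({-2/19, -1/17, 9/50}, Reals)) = {-8/11, -2/19, -1/17, 3/35, 9/50, 9, 7*sqrt(3)}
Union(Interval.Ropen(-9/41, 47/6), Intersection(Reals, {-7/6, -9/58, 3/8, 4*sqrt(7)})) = Union({-7/6, 4*sqrt(7)}, Interval.Ropen(-9/41, 47/6))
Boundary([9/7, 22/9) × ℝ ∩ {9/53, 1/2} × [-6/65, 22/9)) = ∅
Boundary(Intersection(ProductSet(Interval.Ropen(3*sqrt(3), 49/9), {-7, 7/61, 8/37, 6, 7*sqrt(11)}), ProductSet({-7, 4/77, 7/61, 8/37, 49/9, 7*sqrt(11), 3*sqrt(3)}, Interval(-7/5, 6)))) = ProductSet({3*sqrt(3)}, {7/61, 8/37, 6})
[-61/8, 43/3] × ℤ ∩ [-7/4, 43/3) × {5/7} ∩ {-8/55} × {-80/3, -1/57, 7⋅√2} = ∅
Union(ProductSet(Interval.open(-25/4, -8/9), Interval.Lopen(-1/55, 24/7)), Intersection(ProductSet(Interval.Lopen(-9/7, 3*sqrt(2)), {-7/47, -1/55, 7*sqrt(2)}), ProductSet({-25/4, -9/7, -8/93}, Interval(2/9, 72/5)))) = Union(ProductSet({-8/93}, {7*sqrt(2)}), ProductSet(Interval.open(-25/4, -8/9), Interval.Lopen(-1/55, 24/7)))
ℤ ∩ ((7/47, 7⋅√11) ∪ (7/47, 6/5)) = {1, 2, …, 23}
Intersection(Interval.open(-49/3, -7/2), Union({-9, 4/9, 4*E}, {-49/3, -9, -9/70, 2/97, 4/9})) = {-9}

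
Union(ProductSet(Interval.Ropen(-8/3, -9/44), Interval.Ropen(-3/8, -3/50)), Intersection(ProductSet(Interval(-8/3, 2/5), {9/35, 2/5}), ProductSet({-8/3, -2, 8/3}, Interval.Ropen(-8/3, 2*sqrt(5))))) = Union(ProductSet({-8/3, -2}, {9/35, 2/5}), ProductSet(Interval.Ropen(-8/3, -9/44), Interval.Ropen(-3/8, -3/50)))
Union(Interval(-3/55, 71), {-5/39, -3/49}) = Union({-5/39, -3/49}, Interval(-3/55, 71))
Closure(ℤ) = ℤ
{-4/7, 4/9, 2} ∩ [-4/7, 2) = {-4/7, 4/9}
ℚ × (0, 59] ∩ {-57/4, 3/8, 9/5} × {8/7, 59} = {-57/4, 3/8, 9/5} × {8/7, 59}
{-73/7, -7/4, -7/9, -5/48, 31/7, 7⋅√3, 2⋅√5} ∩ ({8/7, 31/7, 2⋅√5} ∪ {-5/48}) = {-5/48, 31/7, 2⋅√5}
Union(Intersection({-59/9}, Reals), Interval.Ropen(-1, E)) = Union({-59/9}, Interval.Ropen(-1, E))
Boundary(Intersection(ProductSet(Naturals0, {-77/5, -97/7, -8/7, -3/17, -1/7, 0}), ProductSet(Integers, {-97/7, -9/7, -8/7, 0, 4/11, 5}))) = ProductSet(Naturals0, {-97/7, -8/7, 0})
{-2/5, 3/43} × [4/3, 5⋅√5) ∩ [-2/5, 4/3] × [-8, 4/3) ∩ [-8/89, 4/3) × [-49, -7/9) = ∅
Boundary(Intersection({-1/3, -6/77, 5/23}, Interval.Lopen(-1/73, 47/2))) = {5/23}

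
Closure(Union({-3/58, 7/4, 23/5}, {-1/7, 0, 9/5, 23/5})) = {-1/7, -3/58, 0, 7/4, 9/5, 23/5}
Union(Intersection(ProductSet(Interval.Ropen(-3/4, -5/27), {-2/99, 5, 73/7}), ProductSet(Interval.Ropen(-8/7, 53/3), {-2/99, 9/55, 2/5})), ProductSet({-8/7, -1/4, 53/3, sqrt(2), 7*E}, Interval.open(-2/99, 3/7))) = Union(ProductSet({-8/7, -1/4, 53/3, sqrt(2), 7*E}, Interval.open(-2/99, 3/7)), ProductSet(Interval.Ropen(-3/4, -5/27), {-2/99}))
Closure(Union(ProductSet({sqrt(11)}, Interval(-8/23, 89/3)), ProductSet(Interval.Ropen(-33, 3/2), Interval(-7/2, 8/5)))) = Union(ProductSet({sqrt(11)}, Interval(-8/23, 89/3)), ProductSet(Interval(-33, 3/2), Interval(-7/2, 8/5)))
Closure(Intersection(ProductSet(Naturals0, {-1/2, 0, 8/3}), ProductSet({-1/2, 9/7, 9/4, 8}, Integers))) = ProductSet({8}, {0})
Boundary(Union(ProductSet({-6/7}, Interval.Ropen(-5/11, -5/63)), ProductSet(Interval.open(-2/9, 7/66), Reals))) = Union(ProductSet({-6/7}, Interval(-5/11, -5/63)), ProductSet({-2/9, 7/66}, Reals))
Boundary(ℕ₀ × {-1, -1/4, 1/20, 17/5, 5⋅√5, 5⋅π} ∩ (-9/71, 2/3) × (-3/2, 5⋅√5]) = {0} × {-1, -1/4, 1/20, 17/5, 5⋅√5}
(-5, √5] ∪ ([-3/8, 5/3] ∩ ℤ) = (-5, √5] ∪ {0, 1}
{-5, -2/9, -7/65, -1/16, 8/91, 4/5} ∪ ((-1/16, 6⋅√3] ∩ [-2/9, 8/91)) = {-5, -2/9, -7/65, 4/5} ∪ [-1/16, 8/91]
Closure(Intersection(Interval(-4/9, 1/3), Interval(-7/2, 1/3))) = Interval(-4/9, 1/3)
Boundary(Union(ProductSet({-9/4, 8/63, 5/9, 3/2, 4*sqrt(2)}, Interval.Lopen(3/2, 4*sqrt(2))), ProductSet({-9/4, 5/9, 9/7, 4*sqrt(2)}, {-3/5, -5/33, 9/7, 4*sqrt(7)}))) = Union(ProductSet({-9/4, 5/9, 9/7, 4*sqrt(2)}, {-3/5, -5/33, 9/7, 4*sqrt(7)}), ProductSet({-9/4, 8/63, 5/9, 3/2, 4*sqrt(2)}, Interval(3/2, 4*sqrt(2))))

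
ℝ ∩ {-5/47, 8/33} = {-5/47, 8/33}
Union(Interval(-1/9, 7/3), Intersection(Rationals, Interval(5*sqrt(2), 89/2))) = Union(Intersection(Interval(5*sqrt(2), 89/2), Rationals), Interval(-1/9, 7/3))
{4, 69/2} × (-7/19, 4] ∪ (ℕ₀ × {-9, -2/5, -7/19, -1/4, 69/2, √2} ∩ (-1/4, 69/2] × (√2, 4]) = {4, 69/2} × (-7/19, 4]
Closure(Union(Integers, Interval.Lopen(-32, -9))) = Union(Integers, Interval(-32, -9))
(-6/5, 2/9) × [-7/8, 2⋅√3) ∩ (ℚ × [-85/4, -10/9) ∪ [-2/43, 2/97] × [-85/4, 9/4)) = [-2/43, 2/97] × [-7/8, 9/4)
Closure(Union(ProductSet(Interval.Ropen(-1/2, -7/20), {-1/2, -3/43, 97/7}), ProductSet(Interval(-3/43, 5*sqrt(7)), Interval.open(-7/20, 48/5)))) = Union(ProductSet(Interval(-1/2, -7/20), {-1/2, -3/43, 97/7}), ProductSet(Interval(-3/43, 5*sqrt(7)), Interval(-7/20, 48/5)))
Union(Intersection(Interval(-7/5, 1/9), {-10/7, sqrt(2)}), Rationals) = Rationals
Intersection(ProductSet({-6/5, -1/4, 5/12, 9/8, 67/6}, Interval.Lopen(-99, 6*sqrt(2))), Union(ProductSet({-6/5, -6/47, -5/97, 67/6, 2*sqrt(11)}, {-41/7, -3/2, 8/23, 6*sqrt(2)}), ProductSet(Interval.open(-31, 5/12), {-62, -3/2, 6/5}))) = Union(ProductSet({-6/5, -1/4}, {-62, -3/2, 6/5}), ProductSet({-6/5, 67/6}, {-41/7, -3/2, 8/23, 6*sqrt(2)}))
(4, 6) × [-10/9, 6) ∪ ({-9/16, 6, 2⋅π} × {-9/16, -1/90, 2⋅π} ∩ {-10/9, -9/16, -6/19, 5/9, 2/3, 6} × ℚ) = ({-9/16, 6} × {-9/16, -1/90}) ∪ ((4, 6) × [-10/9, 6))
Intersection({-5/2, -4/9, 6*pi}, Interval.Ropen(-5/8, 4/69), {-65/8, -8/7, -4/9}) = {-4/9}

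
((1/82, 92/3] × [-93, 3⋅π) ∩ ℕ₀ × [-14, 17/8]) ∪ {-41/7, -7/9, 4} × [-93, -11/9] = ({-41/7, -7/9, 4} × [-93, -11/9]) ∪ ({1, 2, …, 30} × [-14, 17/8])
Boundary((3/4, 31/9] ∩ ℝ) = {3/4, 31/9}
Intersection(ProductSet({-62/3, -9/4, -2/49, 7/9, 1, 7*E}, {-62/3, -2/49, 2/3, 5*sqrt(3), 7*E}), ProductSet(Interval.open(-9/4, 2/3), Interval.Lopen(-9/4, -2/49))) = ProductSet({-2/49}, {-2/49})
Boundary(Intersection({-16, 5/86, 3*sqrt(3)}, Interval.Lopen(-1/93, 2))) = {5/86}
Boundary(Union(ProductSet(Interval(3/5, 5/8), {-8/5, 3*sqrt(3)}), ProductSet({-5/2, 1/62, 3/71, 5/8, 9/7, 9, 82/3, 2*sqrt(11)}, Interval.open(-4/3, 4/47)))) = Union(ProductSet({-5/2, 1/62, 3/71, 5/8, 9/7, 9, 82/3, 2*sqrt(11)}, Interval(-4/3, 4/47)), ProductSet(Interval(3/5, 5/8), {-8/5, 3*sqrt(3)}))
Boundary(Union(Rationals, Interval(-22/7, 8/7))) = Union(Interval(-oo, -22/7), Interval(8/7, oo))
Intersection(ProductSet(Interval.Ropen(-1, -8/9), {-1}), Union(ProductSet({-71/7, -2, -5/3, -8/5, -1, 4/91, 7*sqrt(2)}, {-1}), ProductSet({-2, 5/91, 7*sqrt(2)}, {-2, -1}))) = ProductSet({-1}, {-1})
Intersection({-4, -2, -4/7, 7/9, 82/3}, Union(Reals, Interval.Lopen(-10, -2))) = {-4, -2, -4/7, 7/9, 82/3}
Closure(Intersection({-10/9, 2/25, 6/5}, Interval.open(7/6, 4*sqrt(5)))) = {6/5}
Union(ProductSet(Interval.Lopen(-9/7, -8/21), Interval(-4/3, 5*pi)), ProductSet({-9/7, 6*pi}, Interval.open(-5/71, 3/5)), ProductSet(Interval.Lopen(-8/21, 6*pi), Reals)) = Union(ProductSet({-9/7, 6*pi}, Interval.open(-5/71, 3/5)), ProductSet(Interval.Lopen(-9/7, -8/21), Interval(-4/3, 5*pi)), ProductSet(Interval.Lopen(-8/21, 6*pi), Reals))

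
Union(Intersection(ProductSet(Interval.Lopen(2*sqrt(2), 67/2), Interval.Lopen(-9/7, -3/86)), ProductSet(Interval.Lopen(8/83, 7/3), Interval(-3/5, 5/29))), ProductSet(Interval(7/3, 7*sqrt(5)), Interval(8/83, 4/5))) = ProductSet(Interval(7/3, 7*sqrt(5)), Interval(8/83, 4/5))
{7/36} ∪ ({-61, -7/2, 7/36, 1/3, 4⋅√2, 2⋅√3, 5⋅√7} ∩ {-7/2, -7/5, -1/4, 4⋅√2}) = {-7/2, 7/36, 4⋅√2}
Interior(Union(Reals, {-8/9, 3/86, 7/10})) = Reals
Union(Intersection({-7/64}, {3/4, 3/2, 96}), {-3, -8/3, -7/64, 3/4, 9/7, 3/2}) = {-3, -8/3, -7/64, 3/4, 9/7, 3/2}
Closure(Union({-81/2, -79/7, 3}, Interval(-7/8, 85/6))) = Union({-81/2, -79/7}, Interval(-7/8, 85/6))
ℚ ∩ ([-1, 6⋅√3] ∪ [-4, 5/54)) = ℚ ∩ [-4, 6⋅√3]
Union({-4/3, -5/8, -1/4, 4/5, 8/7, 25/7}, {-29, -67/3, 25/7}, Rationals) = Rationals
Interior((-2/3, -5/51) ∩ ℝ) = (-2/3, -5/51)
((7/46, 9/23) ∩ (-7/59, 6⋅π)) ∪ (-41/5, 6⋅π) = (-41/5, 6⋅π)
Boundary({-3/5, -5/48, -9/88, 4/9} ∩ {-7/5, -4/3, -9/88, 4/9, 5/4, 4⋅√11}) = {-9/88, 4/9}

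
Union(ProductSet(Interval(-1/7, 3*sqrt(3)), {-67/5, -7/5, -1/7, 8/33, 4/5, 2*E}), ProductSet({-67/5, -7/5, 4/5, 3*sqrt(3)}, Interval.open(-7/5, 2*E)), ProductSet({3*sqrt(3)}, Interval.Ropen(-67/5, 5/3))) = Union(ProductSet({3*sqrt(3)}, Interval.Ropen(-67/5, 5/3)), ProductSet({-67/5, -7/5, 4/5, 3*sqrt(3)}, Interval.open(-7/5, 2*E)), ProductSet(Interval(-1/7, 3*sqrt(3)), {-67/5, -7/5, -1/7, 8/33, 4/5, 2*E}))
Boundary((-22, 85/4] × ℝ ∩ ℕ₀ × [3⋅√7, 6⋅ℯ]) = {0, 1, …, 21} × [3⋅√7, 6⋅ℯ]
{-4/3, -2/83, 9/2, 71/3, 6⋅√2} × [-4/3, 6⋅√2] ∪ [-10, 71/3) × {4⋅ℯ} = ([-10, 71/3) × {4⋅ℯ}) ∪ ({-4/3, -2/83, 9/2, 71/3, 6⋅√2} × [-4/3, 6⋅√2])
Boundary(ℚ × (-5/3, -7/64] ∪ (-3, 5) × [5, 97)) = (ℝ × [-5/3, -7/64]) ∪ ({-3, 5} × [5, 97]) ∪ ([-3, 5] × {5, 97})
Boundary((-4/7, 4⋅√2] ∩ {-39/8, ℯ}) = {ℯ}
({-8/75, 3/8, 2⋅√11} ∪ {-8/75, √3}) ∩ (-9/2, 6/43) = {-8/75}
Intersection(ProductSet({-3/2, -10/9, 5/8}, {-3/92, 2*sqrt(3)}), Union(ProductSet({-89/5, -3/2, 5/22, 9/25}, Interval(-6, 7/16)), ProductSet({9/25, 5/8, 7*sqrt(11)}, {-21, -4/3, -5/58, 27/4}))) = ProductSet({-3/2}, {-3/92})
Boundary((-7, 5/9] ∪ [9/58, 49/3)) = {-7, 49/3}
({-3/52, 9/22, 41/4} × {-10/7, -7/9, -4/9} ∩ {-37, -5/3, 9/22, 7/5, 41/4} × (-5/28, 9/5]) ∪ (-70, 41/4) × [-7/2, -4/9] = (-70, 41/4) × [-7/2, -4/9]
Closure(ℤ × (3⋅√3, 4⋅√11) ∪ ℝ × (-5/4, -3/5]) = (ℝ × [-5/4, -3/5]) ∪ (ℤ × [3⋅√3, 4⋅√11])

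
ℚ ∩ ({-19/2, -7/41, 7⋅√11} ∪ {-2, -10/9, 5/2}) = {-19/2, -2, -10/9, -7/41, 5/2}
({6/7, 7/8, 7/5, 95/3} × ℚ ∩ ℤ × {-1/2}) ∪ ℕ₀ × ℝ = ℕ₀ × ℝ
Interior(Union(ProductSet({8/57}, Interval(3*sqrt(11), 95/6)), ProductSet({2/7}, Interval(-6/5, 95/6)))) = EmptySet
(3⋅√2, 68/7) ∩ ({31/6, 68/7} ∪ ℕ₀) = {5, 6, …, 9} ∪ {31/6}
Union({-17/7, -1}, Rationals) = Rationals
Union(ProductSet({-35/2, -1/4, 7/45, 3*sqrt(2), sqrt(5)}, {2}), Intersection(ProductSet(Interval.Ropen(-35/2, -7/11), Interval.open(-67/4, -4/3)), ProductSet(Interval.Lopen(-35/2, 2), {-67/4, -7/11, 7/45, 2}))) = ProductSet({-35/2, -1/4, 7/45, 3*sqrt(2), sqrt(5)}, {2})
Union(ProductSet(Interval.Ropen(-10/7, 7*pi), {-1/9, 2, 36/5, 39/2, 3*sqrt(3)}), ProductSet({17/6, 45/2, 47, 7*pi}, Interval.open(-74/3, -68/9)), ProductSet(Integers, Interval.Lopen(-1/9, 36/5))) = Union(ProductSet({17/6, 45/2, 47, 7*pi}, Interval.open(-74/3, -68/9)), ProductSet(Integers, Interval.Lopen(-1/9, 36/5)), ProductSet(Interval.Ropen(-10/7, 7*pi), {-1/9, 2, 36/5, 39/2, 3*sqrt(3)}))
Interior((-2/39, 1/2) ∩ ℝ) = (-2/39, 1/2)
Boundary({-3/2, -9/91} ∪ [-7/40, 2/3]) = {-3/2, -7/40, 2/3}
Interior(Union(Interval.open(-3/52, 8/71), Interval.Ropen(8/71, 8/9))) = Interval.open(-3/52, 8/9)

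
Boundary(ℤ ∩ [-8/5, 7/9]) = {-1, 0}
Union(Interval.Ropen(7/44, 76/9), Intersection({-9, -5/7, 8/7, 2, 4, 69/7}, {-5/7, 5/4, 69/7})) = Union({-5/7, 69/7}, Interval.Ropen(7/44, 76/9))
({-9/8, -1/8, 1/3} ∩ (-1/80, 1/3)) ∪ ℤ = ℤ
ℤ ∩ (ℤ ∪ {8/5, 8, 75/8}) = ℤ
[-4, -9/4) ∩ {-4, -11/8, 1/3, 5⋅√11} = {-4}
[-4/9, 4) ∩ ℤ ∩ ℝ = {0, 1, 2, 3}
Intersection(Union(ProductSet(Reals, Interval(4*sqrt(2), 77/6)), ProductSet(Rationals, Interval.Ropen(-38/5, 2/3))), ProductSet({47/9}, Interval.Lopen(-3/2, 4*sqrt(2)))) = ProductSet({47/9}, Union({4*sqrt(2)}, Interval.open(-3/2, 2/3)))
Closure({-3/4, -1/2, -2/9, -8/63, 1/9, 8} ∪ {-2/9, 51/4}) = {-3/4, -1/2, -2/9, -8/63, 1/9, 8, 51/4}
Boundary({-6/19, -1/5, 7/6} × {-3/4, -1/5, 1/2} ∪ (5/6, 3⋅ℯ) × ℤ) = ({-6/19, -1/5, 7/6} × {-3/4, -1/5, 1/2}) ∪ ([5/6, 3⋅ℯ] × ℤ)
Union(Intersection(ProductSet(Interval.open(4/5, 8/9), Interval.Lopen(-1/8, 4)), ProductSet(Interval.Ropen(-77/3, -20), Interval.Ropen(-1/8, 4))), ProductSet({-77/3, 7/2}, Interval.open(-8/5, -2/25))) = ProductSet({-77/3, 7/2}, Interval.open(-8/5, -2/25))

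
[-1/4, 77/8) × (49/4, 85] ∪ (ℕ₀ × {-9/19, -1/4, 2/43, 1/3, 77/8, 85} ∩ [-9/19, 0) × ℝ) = [-1/4, 77/8) × (49/4, 85]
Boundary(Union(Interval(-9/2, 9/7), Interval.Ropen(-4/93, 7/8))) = {-9/2, 9/7}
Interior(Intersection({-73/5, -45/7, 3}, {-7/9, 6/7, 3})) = EmptySet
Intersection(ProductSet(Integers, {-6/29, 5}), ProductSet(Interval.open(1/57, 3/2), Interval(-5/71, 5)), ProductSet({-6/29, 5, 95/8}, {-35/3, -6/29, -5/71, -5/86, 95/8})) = EmptySet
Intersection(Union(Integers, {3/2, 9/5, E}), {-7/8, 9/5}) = {9/5}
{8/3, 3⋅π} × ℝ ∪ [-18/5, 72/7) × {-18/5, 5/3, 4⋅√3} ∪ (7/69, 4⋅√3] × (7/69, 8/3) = ({8/3, 3⋅π} × ℝ) ∪ ([-18/5, 72/7) × {-18/5, 5/3, 4⋅√3}) ∪ ((7/69, 4⋅√3] × (7/69, 8/3))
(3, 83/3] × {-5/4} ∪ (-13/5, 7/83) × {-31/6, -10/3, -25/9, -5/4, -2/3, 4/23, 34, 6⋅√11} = ((3, 83/3] × {-5/4}) ∪ ((-13/5, 7/83) × {-31/6, -10/3, -25/9, -5/4, -2/3, 4/23, 34, 6⋅√11})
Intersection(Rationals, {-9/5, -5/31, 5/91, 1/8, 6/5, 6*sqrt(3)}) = {-9/5, -5/31, 5/91, 1/8, 6/5}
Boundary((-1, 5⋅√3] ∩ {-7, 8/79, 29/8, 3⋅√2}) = {8/79, 29/8, 3⋅√2}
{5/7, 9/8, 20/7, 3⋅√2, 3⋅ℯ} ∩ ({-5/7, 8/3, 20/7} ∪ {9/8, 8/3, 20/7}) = {9/8, 20/7}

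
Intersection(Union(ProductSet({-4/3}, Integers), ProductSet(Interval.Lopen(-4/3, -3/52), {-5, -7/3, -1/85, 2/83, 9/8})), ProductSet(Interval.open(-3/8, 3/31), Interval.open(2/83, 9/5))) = ProductSet(Interval.Lopen(-3/8, -3/52), {9/8})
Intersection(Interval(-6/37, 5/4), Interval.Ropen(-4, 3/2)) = Interval(-6/37, 5/4)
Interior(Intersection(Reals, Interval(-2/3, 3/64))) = Interval.open(-2/3, 3/64)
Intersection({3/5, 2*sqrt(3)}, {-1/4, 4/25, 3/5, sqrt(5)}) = {3/5}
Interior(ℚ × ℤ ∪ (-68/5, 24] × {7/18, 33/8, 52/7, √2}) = ∅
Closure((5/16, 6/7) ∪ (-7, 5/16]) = [-7, 6/7]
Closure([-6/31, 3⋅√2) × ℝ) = [-6/31, 3⋅√2] × ℝ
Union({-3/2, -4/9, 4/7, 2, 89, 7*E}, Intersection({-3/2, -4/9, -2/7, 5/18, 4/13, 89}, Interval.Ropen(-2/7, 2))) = {-3/2, -4/9, -2/7, 5/18, 4/13, 4/7, 2, 89, 7*E}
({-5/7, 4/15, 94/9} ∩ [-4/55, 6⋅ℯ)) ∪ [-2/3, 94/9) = [-2/3, 94/9]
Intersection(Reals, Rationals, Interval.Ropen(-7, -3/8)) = Intersection(Interval.Ropen(-7, -3/8), Rationals)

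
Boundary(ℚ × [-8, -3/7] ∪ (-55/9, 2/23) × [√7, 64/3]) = (ℝ × [-8, -3/7]) ∪ ({-55/9, 2/23} × [√7, 64/3]) ∪ ([-55/9, 2/23] × {64/3, √7})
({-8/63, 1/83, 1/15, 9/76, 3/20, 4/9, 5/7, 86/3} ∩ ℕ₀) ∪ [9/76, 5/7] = [9/76, 5/7]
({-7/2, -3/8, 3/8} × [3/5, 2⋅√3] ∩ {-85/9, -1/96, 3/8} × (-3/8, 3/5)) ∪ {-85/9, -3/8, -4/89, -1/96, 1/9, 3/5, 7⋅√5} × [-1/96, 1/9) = {-85/9, -3/8, -4/89, -1/96, 1/9, 3/5, 7⋅√5} × [-1/96, 1/9)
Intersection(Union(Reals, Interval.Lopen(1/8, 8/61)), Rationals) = Intersection(Interval(-oo, oo), Rationals)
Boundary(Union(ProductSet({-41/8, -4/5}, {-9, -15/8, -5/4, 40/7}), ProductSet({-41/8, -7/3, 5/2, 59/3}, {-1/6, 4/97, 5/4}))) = Union(ProductSet({-41/8, -4/5}, {-9, -15/8, -5/4, 40/7}), ProductSet({-41/8, -7/3, 5/2, 59/3}, {-1/6, 4/97, 5/4}))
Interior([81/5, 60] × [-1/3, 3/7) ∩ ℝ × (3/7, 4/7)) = ∅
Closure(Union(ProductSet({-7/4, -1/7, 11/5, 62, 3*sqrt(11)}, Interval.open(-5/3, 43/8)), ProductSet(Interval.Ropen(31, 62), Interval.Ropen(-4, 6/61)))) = Union(ProductSet({31, 62}, Interval(-4, 6/61)), ProductSet({-7/4, -1/7, 11/5, 62, 3*sqrt(11)}, Interval(-5/3, 43/8)), ProductSet(Interval(31, 62), {-4, 6/61}), ProductSet(Interval.Ropen(31, 62), Interval.Ropen(-4, 6/61)))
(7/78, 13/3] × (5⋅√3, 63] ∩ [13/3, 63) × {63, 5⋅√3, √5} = {13/3} × {63}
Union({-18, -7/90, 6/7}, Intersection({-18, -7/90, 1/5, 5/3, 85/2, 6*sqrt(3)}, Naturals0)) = {-18, -7/90, 6/7}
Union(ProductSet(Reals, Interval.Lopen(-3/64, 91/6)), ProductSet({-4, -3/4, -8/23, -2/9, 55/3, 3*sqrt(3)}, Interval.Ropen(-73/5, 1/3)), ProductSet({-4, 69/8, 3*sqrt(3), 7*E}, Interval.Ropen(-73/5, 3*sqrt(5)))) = Union(ProductSet({-4, 69/8, 3*sqrt(3), 7*E}, Interval.Ropen(-73/5, 3*sqrt(5))), ProductSet({-4, -3/4, -8/23, -2/9, 55/3, 3*sqrt(3)}, Interval.Ropen(-73/5, 1/3)), ProductSet(Reals, Interval.Lopen(-3/64, 91/6)))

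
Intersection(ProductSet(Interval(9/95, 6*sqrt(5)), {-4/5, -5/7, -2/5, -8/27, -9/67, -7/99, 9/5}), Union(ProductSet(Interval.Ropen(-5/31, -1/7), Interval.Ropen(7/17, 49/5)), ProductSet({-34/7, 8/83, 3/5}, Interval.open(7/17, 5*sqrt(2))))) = ProductSet({8/83, 3/5}, {9/5})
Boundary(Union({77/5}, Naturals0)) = Union({77/5}, Naturals0)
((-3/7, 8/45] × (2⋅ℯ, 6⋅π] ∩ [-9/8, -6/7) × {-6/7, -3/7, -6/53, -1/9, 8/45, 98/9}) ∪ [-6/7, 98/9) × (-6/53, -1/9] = [-6/7, 98/9) × (-6/53, -1/9]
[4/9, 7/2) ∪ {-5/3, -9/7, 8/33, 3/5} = {-5/3, -9/7, 8/33} ∪ [4/9, 7/2)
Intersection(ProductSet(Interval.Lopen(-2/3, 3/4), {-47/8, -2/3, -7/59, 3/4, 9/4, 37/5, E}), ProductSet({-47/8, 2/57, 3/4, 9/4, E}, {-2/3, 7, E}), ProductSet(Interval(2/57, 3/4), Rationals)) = ProductSet({2/57, 3/4}, {-2/3})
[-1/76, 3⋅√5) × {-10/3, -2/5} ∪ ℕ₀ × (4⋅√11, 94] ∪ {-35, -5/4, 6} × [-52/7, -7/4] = ({-35, -5/4, 6} × [-52/7, -7/4]) ∪ (ℕ₀ × (4⋅√11, 94]) ∪ ([-1/76, 3⋅√5) × {-10/3, -2/5})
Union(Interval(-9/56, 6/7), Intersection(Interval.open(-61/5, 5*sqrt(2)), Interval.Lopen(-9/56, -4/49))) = Interval(-9/56, 6/7)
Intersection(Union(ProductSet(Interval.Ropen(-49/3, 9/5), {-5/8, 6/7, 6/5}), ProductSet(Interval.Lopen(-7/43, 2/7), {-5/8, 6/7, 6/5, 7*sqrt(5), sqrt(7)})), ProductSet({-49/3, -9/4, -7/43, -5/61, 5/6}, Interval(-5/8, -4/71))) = ProductSet({-49/3, -9/4, -7/43, -5/61, 5/6}, {-5/8})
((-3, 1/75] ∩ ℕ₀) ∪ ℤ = ℤ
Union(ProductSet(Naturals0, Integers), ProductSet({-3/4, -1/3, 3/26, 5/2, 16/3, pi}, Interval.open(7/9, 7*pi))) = Union(ProductSet({-3/4, -1/3, 3/26, 5/2, 16/3, pi}, Interval.open(7/9, 7*pi)), ProductSet(Naturals0, Integers))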